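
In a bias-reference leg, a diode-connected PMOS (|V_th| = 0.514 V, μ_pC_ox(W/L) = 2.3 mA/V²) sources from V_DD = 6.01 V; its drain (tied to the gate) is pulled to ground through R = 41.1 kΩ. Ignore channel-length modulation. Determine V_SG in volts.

V_SG = 0.845 V

With gate tied to drain, V_SG = V_SD ≥ V_SG − |V_th|, so the device is in saturation.
KCL at the drain: ½ k_p (V_SG − |V_th|)² = (V_DD − V_SG)/R.
Let x = V_SG − 0.514. Then 47.3 x² + x − 5.496 = 0, giving x = 0.331 V (positive root), so V_SG = 0.845 V.
I_D = (V_DD − V_SG)/R = (6.01 − 0.845) / 41.1 = 0.126 mA.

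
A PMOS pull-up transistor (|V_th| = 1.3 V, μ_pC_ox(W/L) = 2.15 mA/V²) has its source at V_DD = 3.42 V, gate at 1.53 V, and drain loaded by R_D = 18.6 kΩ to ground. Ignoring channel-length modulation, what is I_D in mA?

I_D = 0.175 mA

V_SG = V_DD − V_G = 3.42 − 1.53 = 1.89 V, so V_ov = 1.89 − 1.3 = 0.59 V.
Assume saturation: I_D = ½ k_p V_ov² = 0.5 × 2.15 × 0.59² = 0.374 mA, giving V_SD = V_DD − I_D R_D = 3.42 − 0.374 × 18.6 = -3.54 V.
But -3.54 V < V_ov = 0.59 V, so the device is actually in triode.
In triode I_D = k_p[V_ov V_SD − ½ V_SD²] and I_D = (V_DD − V_SD)/R_D. Equating: 20 V_SD² − 24.59 V_SD + 3.42 = 0, giving V_SD = 0.16 V (the root below V_ov).
I_D = (3.42 − 0.16) / 18.6 = 0.175 mA.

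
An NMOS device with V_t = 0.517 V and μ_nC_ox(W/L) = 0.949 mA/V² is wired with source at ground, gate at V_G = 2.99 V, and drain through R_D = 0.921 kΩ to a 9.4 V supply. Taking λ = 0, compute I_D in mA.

V_GS = V_G = 2.99 V, so V_ov = 2.99 − 0.517 = 2.47 V.
Assume saturation: I_D = ½ k_n V_ov² = 0.5 × 0.949 × 2.47² = 2.9 mA, giving V_DS = V_DD − I_D R_D = 9.4 − 2.9 × 0.921 = 6.73 V.
V_DS = 6.73 V ≥ V_ov = 2.47 V, confirming saturation.

I_D = 2.90 mA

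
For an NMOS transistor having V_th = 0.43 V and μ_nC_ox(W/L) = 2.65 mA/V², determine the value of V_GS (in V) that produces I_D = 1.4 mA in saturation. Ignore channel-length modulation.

V_GS = 1.46 V

In saturation I_D = ½ k_n (V_GS − V_th)², so V_GS − V_th = √(2 I_D / k_n) = √(2 × 1.4 / 2.65) = 1.03 V.
V_GS = 0.43 + 1.03 = 1.46 V.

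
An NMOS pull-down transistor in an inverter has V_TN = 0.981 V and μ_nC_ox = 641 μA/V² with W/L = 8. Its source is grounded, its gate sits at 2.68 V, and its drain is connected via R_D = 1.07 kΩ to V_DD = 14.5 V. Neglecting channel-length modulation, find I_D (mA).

I_D = 7.40 mA

V_GS = V_G = 2.68 V, so V_ov = 2.68 − 0.981 = 1.7 V.
k_n = μ_nC_ox · (W/L) = 5.128 mA/V².
Assume saturation: I_D = ½ k_n V_ov² = 0.5 × 5.128 × 1.7² = 7.4 mA, giving V_DS = V_DD − I_D R_D = 14.5 − 7.4 × 1.07 = 6.58 V.
V_DS = 6.58 V ≥ V_ov = 1.7 V, confirming saturation.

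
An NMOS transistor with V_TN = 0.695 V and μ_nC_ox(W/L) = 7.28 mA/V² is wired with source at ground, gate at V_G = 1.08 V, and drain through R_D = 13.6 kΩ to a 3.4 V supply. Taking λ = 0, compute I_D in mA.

I_D = 0.243 mA

V_GS = V_G = 1.08 V, so V_ov = 1.08 − 0.695 = 0.385 V.
Assume saturation: I_D = ½ k_n V_ov² = 0.5 × 7.28 × 0.385² = 0.54 mA, giving V_DS = V_DD − I_D R_D = 3.4 − 0.54 × 13.6 = -3.94 V.
But -3.94 V < V_ov = 0.385 V, so the device is actually in triode.
In triode I_D = k_n[V_ov V_DS − ½ V_DS²] and I_D = (V_DD − V_DS)/R_D. Equating: 49.5 V_DS² − 39.12 V_DS + 3.4 = 0, giving V_DS = 0.0994 V (the root below V_ov).
I_D = (3.4 − 0.0994) / 13.6 = 0.243 mA.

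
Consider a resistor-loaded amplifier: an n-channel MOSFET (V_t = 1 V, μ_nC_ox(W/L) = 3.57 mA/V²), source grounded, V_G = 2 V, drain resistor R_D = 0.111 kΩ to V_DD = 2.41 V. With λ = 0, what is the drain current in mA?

V_GS = V_G = 2 V, so V_ov = 2 − 1 = 1 V.
Assume saturation: I_D = ½ k_n V_ov² = 0.5 × 3.57 × 1² = 1.78 mA, giving V_DS = V_DD − I_D R_D = 2.41 − 1.78 × 0.111 = 2.21 V.
V_DS = 2.21 V ≥ V_ov = 1 V, confirming saturation.

I_D = 1.78 mA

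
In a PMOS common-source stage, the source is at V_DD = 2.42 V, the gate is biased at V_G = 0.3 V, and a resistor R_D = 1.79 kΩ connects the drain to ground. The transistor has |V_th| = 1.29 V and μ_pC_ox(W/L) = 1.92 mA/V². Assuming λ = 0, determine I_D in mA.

I_D = 0.661 mA

V_SG = V_DD − V_G = 2.42 − 0.3 = 2.12 V, so V_ov = 2.12 − 1.29 = 0.83 V.
Assume saturation: I_D = ½ k_p V_ov² = 0.5 × 1.92 × 0.83² = 0.661 mA, giving V_SD = V_DD − I_D R_D = 2.42 − 0.661 × 1.79 = 1.24 V.
V_SD = 1.24 V ≥ V_ov = 0.83 V, confirming saturation.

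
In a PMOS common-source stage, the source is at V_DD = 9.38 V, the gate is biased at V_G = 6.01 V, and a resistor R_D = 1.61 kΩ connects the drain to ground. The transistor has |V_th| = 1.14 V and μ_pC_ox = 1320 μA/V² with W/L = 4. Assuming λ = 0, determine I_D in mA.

I_D = 5.50 mA

V_SG = V_DD − V_G = 9.38 − 6.01 = 3.37 V, so V_ov = 3.37 − 1.14 = 2.23 V.
k_p = μ_pC_ox · (W/L) = 5.28 mA/V².
Assume saturation: I_D = ½ k_p V_ov² = 0.5 × 5.28 × 2.23² = 13.1 mA, giving V_SD = V_DD − I_D R_D = 9.38 − 13.1 × 1.61 = -11.8 V.
But -11.8 V < V_ov = 2.23 V, so the device is actually in triode.
In triode I_D = k_p[V_ov V_SD − ½ V_SD²] and I_D = (V_DD − V_SD)/R_D. Equating: 4.25 V_SD² − 19.96 V_SD + 9.38 = 0, giving V_SD = 0.53 V (the root below V_ov).
I_D = (9.38 − 0.53) / 1.61 = 5.5 mA.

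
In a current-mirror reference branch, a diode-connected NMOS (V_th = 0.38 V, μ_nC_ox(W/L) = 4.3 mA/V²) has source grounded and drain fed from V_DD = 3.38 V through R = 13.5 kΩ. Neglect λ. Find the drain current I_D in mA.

With gate tied to drain, V_GS = V_DS ≥ V_GS − V_th, so the device is in saturation.
KCL at the drain: ½ k_n (V_GS − V_th)² = (V_DD − V_GS)/R.
Let x = V_GS − 0.38. Then 29 x² + x − 3 = 0, giving x = 0.305 V (positive root), so V_GS = 0.685 V.
I_D = (V_DD − V_GS)/R = (3.38 − 0.685) / 13.5 = 0.2 mA.

I_D = 0.200 mA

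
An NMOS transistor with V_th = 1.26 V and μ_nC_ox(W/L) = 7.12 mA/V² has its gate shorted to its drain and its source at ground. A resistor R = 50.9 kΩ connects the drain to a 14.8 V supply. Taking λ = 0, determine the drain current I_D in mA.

With gate tied to drain, V_GS = V_DS ≥ V_GS − V_th, so the device is in saturation.
KCL at the drain: ½ k_n (V_GS − V_th)² = (V_DD − V_GS)/R.
Let x = V_GS − 1.26. Then 181 x² + x − 13.54 = 0, giving x = 0.271 V (positive root), so V_GS = 1.53 V.
I_D = (V_DD − V_GS)/R = (14.8 − 1.53) / 50.9 = 0.261 mA.

I_D = 0.261 mA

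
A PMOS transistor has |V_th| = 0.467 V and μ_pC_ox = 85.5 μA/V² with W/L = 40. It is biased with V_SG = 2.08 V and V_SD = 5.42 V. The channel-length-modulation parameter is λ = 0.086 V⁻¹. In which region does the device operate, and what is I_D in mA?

k_p = μ_pC_ox · (W/L) = 3.42 mA/V².
V_ov = V_SG − |V_th| = 2.08 − 0.467 = 1.61 V.
Since V_SD = 5.42 V ≥ V_ov = 1.61 V, the device is in saturation.
I_D = ½ k_p V_ov² (1 + λ V_SD) = 0.5 × 3.42 × 1.61² × (1 + 0.086 × 5.42) = 6.52 mA.

Saturation; I_D = 6.52 mA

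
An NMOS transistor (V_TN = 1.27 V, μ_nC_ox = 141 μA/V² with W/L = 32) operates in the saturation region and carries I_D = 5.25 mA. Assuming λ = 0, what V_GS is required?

k_n = μ_nC_ox · (W/L) = 4.512 mA/V².
In saturation I_D = ½ k_n (V_GS − V_TN)², so V_GS − V_TN = √(2 I_D / k_n) = √(2 × 5.25 / 4.512) = 1.53 V.
V_GS = 1.27 + 1.53 = 2.8 V.

V_GS = 2.80 V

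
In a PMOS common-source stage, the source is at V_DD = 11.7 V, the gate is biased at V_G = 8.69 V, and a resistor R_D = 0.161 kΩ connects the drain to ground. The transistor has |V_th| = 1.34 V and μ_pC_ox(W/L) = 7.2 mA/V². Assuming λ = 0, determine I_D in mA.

V_SG = V_DD − V_G = 11.7 − 8.69 = 3.01 V, so V_ov = 3.01 − 1.34 = 1.67 V.
Assume saturation: I_D = ½ k_p V_ov² = 0.5 × 7.2 × 1.67² = 10 mA, giving V_SD = V_DD − I_D R_D = 11.7 − 10 × 0.161 = 10.1 V.
V_SD = 10.1 V ≥ V_ov = 1.67 V, confirming saturation.

I_D = 10.0 mA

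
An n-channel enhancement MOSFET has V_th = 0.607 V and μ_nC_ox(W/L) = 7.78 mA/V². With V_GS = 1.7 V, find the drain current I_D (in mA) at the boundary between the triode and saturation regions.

I_D = 4.65 mA

At the boundary V_DS = V_ov = V_GS − V_th = 1.7 − 0.607 = 1.09 V.
I_D = ½ k_n V_ov² = 0.5 × 7.78 × 1.09² = 4.65 mA.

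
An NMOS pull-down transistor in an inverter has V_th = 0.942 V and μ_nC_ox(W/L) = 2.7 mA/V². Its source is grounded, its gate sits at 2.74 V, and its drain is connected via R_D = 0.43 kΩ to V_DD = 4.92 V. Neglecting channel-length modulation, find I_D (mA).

I_D = 4.36 mA

V_GS = V_G = 2.74 V, so V_ov = 2.74 − 0.942 = 1.8 V.
Assume saturation: I_D = ½ k_n V_ov² = 0.5 × 2.7 × 1.8² = 4.36 mA, giving V_DS = V_DD − I_D R_D = 4.92 − 4.36 × 0.43 = 3.04 V.
V_DS = 3.04 V ≥ V_ov = 1.8 V, confirming saturation.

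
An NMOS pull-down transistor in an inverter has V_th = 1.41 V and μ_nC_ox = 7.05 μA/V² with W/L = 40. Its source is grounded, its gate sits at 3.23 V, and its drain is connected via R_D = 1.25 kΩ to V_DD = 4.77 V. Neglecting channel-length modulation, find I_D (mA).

I_D = 0.467 mA

V_GS = V_G = 3.23 V, so V_ov = 3.23 − 1.41 = 1.82 V.
k_n = μ_nC_ox · (W/L) = 0.282 mA/V².
Assume saturation: I_D = ½ k_n V_ov² = 0.5 × 0.282 × 1.82² = 0.467 mA, giving V_DS = V_DD − I_D R_D = 4.77 − 0.467 × 1.25 = 4.19 V.
V_DS = 4.19 V ≥ V_ov = 1.82 V, confirming saturation.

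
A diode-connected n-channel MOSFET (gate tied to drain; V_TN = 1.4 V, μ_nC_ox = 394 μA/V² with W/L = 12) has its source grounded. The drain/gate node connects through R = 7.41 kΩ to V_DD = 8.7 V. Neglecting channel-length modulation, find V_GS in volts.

V_GS = 2.02 V

With gate tied to drain, V_GS = V_DS ≥ V_GS − V_TN, so the device is in saturation.
k_n = μ_nC_ox · (W/L) = 4.728 mA/V².
KCL at the drain: ½ k_n (V_GS − V_TN)² = (V_DD − V_GS)/R.
Let x = V_GS − 1.4. Then 17.5 x² + x − 7.3 = 0, giving x = 0.618 V (positive root), so V_GS = 2.02 V.
I_D = (V_DD − V_GS)/R = (8.7 − 2.02) / 7.41 = 0.902 mA.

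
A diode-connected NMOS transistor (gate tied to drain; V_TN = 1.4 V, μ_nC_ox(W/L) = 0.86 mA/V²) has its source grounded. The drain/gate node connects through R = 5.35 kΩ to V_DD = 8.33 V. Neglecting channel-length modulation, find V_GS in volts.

V_GS = 2.93 V

With gate tied to drain, V_GS = V_DS ≥ V_GS − V_TN, so the device is in saturation.
KCL at the drain: ½ k_n (V_GS − V_TN)² = (V_DD − V_GS)/R.
Let x = V_GS − 1.4. Then 2.3 x² + x − 6.93 = 0, giving x = 1.53 V (positive root), so V_GS = 2.93 V.
I_D = (V_DD − V_GS)/R = (8.33 − 2.93) / 5.35 = 1.01 mA.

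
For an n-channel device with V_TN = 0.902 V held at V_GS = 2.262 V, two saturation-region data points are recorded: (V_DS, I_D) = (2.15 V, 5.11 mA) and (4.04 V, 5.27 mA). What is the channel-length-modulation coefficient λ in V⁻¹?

With V_GS fixed, I_D ∝ (1 + λ V_DS) in saturation, so I_D2/I_D1 = (1 + λ V_DS2)/(1 + λ V_DS1).
5.27/5.11 = 1.031 = (1 + 4.04 λ)/(1 + 2.15 λ).
Solving: λ (I_D1 V_DS2 − I_D2 V_DS1) = I_D2 − I_D1, so λ = (5.27 − 5.11) / (5.11 × 4.04 − 5.27 × 2.15) = 0.16 / 9.31 = 0.0172 V⁻¹.

λ = 0.0172 V⁻¹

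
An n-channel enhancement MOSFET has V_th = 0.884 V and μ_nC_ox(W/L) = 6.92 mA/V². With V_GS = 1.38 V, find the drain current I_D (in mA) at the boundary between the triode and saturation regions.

I_D = 0.851 mA

At the boundary V_DS = V_ov = V_GS − V_th = 1.38 − 0.884 = 0.496 V.
I_D = ½ k_n V_ov² = 0.5 × 6.92 × 0.496² = 0.851 mA.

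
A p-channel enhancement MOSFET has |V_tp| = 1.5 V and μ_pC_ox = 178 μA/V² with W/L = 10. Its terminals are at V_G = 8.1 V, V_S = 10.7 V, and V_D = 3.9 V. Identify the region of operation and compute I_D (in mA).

V_SG = V_S − V_G = 10.7 − 8.1 = 2.6 V; V_SD = V_S − V_D = 10.7 − 3.9 = 6.8 V.
k_p = μ_pC_ox · (W/L) = 1.78 mA/V².
V_ov = V_SG − |V_tp| = 2.6 − 1.5 = 1.1 V.
Since V_SD = 6.8 V ≥ V_ov = 1.1 V, the device is in saturation.
I_D = ½ k_p V_ov² = 0.5 × 1.78 × 1.1² = 1.08 mA.

Saturation; I_D = 1.08 mA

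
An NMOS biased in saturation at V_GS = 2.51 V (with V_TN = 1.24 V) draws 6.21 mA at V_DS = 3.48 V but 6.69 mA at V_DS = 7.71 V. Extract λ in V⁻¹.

λ = 0.0195 V⁻¹

With V_GS fixed, I_D ∝ (1 + λ V_DS) in saturation, so I_D2/I_D1 = (1 + λ V_DS2)/(1 + λ V_DS1).
6.69/6.21 = 1.077 = (1 + 7.71 λ)/(1 + 3.48 λ).
Solving: λ (I_D1 V_DS2 − I_D2 V_DS1) = I_D2 − I_D1, so λ = (6.69 − 6.21) / (6.21 × 7.71 − 6.69 × 3.48) = 0.48 / 24.6 = 0.0195 V⁻¹.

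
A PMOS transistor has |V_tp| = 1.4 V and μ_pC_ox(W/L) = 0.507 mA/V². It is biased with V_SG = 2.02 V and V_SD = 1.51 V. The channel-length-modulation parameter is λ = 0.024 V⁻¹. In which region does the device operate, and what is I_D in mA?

Saturation; I_D = 0.101 mA

V_ov = V_SG − |V_tp| = 2.02 − 1.4 = 0.62 V.
Since V_SD = 1.51 V ≥ V_ov = 0.62 V, the device is in saturation.
I_D = ½ k_p V_ov² (1 + λ V_SD) = 0.5 × 0.507 × 0.62² × (1 + 0.024 × 1.51) = 0.101 mA.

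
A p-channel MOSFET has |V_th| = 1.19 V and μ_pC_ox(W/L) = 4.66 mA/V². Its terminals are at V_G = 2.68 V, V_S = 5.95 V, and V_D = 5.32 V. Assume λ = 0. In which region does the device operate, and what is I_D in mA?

Triode; I_D = 5.18 mA

V_SG = V_S − V_G = 5.95 − 2.68 = 3.27 V; V_SD = V_S − V_D = 5.95 − 5.32 = 0.63 V.
V_ov = V_SG − |V_th| = 3.27 − 1.19 = 2.08 V.
Since V_SD = 0.63 V < V_ov = 2.08 V, the device is in the triode region.
I_D = k_p [V_ov · V_SD − ½ V_SD²] = 4.66 × [2.08 × 0.63 − 0.5 × 0.63²] = 5.18 mA.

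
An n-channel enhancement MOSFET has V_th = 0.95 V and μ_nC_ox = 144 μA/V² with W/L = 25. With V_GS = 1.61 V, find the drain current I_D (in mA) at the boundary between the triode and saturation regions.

I_D = 0.784 mA

At the boundary V_DS = V_ov = V_GS − V_th = 1.61 − 0.95 = 0.66 V.
k_n = μ_nC_ox · (W/L) = 3.6 mA/V².
I_D = ½ k_n V_ov² = 0.5 × 3.6 × 0.66² = 0.784 mA.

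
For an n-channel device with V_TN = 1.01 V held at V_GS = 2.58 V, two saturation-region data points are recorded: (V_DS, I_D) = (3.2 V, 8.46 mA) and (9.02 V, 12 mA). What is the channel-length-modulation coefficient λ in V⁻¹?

λ = 0.0934 V⁻¹

With V_GS fixed, I_D ∝ (1 + λ V_DS) in saturation, so I_D2/I_D1 = (1 + λ V_DS2)/(1 + λ V_DS1).
12/8.46 = 1.418 = (1 + 9.02 λ)/(1 + 3.2 λ).
Solving: λ (I_D1 V_DS2 − I_D2 V_DS1) = I_D2 − I_D1, so λ = (12 − 8.46) / (8.46 × 9.02 − 12 × 3.2) = 3.54 / 37.9 = 0.0934 V⁻¹.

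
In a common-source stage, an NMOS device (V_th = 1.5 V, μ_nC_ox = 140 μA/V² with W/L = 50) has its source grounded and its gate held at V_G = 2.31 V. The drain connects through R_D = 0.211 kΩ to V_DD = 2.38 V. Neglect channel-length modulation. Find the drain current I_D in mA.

I_D = 2.30 mA

V_GS = V_G = 2.31 V, so V_ov = 2.31 − 1.5 = 0.81 V.
k_n = μ_nC_ox · (W/L) = 7 mA/V².
Assume saturation: I_D = ½ k_n V_ov² = 0.5 × 7 × 0.81² = 2.3 mA, giving V_DS = V_DD − I_D R_D = 2.38 − 2.3 × 0.211 = 1.9 V.
V_DS = 1.9 V ≥ V_ov = 0.81 V, confirming saturation.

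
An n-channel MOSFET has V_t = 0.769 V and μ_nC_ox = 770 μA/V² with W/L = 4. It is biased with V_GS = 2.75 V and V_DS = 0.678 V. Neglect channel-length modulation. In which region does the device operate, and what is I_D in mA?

k_n = μ_nC_ox · (W/L) = 3.08 mA/V².
V_ov = V_GS − V_t = 2.75 − 0.769 = 1.98 V.
Since V_DS = 0.678 V < V_ov = 1.98 V, the device is in the triode region.
I_D = k_n [V_ov · V_DS − ½ V_DS²] = 3.08 × [1.98 × 0.678 − 0.5 × 0.678²] = 3.43 mA.

Triode; I_D = 3.43 mA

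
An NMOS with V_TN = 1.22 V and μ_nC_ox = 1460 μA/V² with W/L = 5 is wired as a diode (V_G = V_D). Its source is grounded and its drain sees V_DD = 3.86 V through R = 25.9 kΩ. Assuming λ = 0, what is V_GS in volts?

With gate tied to drain, V_GS = V_DS ≥ V_GS − V_TN, so the device is in saturation.
k_n = μ_nC_ox · (W/L) = 7.3 mA/V².
KCL at the drain: ½ k_n (V_GS − V_TN)² = (V_DD − V_GS)/R.
Let x = V_GS − 1.22. Then 94.5 x² + x − 2.64 = 0, giving x = 0.162 V (positive root), so V_GS = 1.38 V.
I_D = (V_DD − V_GS)/R = (3.86 − 1.38) / 25.9 = 0.0957 mA.

V_GS = 1.38 V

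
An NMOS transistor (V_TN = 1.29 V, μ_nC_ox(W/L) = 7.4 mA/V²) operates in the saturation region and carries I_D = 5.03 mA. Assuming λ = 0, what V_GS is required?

In saturation I_D = ½ k_n (V_GS − V_TN)², so V_GS − V_TN = √(2 I_D / k_n) = √(2 × 5.03 / 7.4) = 1.17 V.
V_GS = 1.29 + 1.17 = 2.46 V.

V_GS = 2.46 V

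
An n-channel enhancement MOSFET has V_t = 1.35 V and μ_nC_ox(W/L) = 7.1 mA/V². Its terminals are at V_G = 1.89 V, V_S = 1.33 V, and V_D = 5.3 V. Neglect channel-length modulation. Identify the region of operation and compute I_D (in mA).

Cutoff; I_D = 0 mA

V_GS = V_G − V_S = 1.89 − 1.33 = 0.56 V; V_DS = V_D − V_S = 5.3 − 1.33 = 3.97 V.
V_GS = 0.56 V < V_t = 1.35 V, so the transistor is in cutoff.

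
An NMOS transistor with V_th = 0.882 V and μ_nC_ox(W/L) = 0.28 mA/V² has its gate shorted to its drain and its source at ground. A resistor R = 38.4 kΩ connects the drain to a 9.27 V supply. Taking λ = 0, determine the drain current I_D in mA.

With gate tied to drain, V_GS = V_DS ≥ V_GS − V_th, so the device is in saturation.
KCL at the drain: ½ k_n (V_GS − V_th)² = (V_DD − V_GS)/R.
Let x = V_GS − 0.882. Then 5.38 x² + x − 8.388 = 0, giving x = 1.16 V (positive root), so V_GS = 2.04 V.
I_D = (V_DD − V_GS)/R = (9.27 − 2.04) / 38.4 = 0.188 mA.

I_D = 0.188 mA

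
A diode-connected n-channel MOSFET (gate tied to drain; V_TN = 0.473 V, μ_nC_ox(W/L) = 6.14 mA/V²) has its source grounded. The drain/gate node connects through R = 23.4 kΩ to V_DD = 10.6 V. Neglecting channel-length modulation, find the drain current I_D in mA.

I_D = 0.417 mA

With gate tied to drain, V_GS = V_DS ≥ V_GS − V_TN, so the device is in saturation.
KCL at the drain: ½ k_n (V_GS − V_TN)² = (V_DD − V_GS)/R.
Let x = V_GS − 0.473. Then 71.8 x² + x − 10.13 = 0, giving x = 0.369 V (positive root), so V_GS = 0.842 V.
I_D = (V_DD − V_GS)/R = (10.6 − 0.842) / 23.4 = 0.417 mA.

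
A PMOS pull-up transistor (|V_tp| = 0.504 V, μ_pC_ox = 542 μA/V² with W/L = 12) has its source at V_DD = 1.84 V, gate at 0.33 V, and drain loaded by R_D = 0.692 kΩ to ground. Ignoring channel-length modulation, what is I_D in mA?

V_SG = V_DD − V_G = 1.84 − 0.33 = 1.51 V, so V_ov = 1.51 − 0.504 = 1.01 V.
k_p = μ_pC_ox · (W/L) = 6.504 mA/V².
Assume saturation: I_D = ½ k_p V_ov² = 0.5 × 6.504 × 1.01² = 3.29 mA, giving V_SD = V_DD − I_D R_D = 1.84 − 3.29 × 0.692 = -0.437 V.
But -0.437 V < V_ov = 1.01 V, so the device is actually in triode.
In triode I_D = k_p[V_ov V_SD − ½ V_SD²] and I_D = (V_DD − V_SD)/R_D. Equating: 2.25 V_SD² − 5.528 V_SD + 1.84 = 0, giving V_SD = 0.397 V (the root below V_ov).
I_D = (1.84 − 0.397) / 0.692 = 2.09 mA.

I_D = 2.09 mA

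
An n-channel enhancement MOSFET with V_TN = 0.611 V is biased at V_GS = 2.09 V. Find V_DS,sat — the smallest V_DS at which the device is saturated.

The boundary between triode and saturation is V_DS = V_GS − V_TN = V_ov.
V_ov = 2.09 − 0.611 = 1.48 V.

V_DS,sat = 1.48 V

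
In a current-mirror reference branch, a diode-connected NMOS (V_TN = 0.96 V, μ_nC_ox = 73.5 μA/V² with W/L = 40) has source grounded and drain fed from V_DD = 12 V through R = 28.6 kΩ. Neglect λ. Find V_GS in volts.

V_GS = 1.46 V

With gate tied to drain, V_GS = V_DS ≥ V_GS − V_TN, so the device is in saturation.
k_n = μ_nC_ox · (W/L) = 2.94 mA/V².
KCL at the drain: ½ k_n (V_GS − V_TN)² = (V_DD − V_GS)/R.
Let x = V_GS − 0.96. Then 42 x² + x − 11.04 = 0, giving x = 0.501 V (positive root), so V_GS = 1.46 V.
I_D = (V_DD − V_GS)/R = (12 − 1.46) / 28.6 = 0.369 mA.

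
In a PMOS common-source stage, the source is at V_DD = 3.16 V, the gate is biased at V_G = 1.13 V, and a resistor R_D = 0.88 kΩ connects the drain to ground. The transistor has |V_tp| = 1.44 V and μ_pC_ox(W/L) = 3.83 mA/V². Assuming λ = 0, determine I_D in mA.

I_D = 0.667 mA

V_SG = V_DD − V_G = 3.16 − 1.13 = 2.03 V, so V_ov = 2.03 − 1.44 = 0.59 V.
Assume saturation: I_D = ½ k_p V_ov² = 0.5 × 3.83 × 0.59² = 0.667 mA, giving V_SD = V_DD − I_D R_D = 3.16 − 0.667 × 0.88 = 2.57 V.
V_SD = 2.57 V ≥ V_ov = 0.59 V, confirming saturation.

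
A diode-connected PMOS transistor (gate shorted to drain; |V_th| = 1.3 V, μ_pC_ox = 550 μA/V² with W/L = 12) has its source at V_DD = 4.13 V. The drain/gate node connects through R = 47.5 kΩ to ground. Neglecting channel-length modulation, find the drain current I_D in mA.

I_D = 0.0568 mA

With gate tied to drain, V_SG = V_SD ≥ V_SG − |V_th|, so the device is in saturation.
k_p = μ_pC_ox · (W/L) = 6.6 mA/V².
KCL at the drain: ½ k_p (V_SG − |V_th|)² = (V_DD − V_SG)/R.
Let x = V_SG − 1.3. Then 157 x² + x − 2.83 = 0, giving x = 0.131 V (positive root), so V_SG = 1.43 V.
I_D = (V_DD − V_SG)/R = (4.13 − 1.43) / 47.5 = 0.0568 mA.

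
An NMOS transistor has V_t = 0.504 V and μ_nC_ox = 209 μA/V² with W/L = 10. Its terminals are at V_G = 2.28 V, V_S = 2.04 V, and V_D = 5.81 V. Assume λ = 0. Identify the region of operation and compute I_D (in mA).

V_GS = V_G − V_S = 2.28 − 2.04 = 0.24 V; V_DS = V_D − V_S = 5.81 − 2.04 = 3.77 V.
V_GS = 0.24 V < V_t = 0.504 V, so the transistor is in cutoff.

Cutoff; I_D = 0 mA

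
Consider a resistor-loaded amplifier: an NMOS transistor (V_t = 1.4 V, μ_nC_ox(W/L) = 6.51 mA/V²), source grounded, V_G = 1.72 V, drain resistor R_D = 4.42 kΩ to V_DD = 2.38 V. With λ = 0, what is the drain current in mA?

V_GS = V_G = 1.72 V, so V_ov = 1.72 − 1.4 = 0.32 V.
Assume saturation: I_D = ½ k_n V_ov² = 0.5 × 6.51 × 0.32² = 0.333 mA, giving V_DS = V_DD − I_D R_D = 2.38 − 0.333 × 4.42 = 0.907 V.
V_DS = 0.907 V ≥ V_ov = 0.32 V, confirming saturation.

I_D = 0.333 mA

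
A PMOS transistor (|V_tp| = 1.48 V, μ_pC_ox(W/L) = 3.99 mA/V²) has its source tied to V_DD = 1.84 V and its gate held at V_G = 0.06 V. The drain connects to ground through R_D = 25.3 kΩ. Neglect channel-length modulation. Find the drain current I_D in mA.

I_D = 0.0701 mA

V_SG = V_DD − V_G = 1.84 − 0.06 = 1.78 V, so V_ov = 1.78 − 1.48 = 0.3 V.
Assume saturation: I_D = ½ k_p V_ov² = 0.5 × 3.99 × 0.3² = 0.18 mA, giving V_SD = V_DD − I_D R_D = 1.84 − 0.18 × 25.3 = -2.7 V.
But -2.7 V < V_ov = 0.3 V, so the device is actually in triode.
In triode I_D = k_p[V_ov V_SD − ½ V_SD²] and I_D = (V_DD − V_SD)/R_D. Equating: 50.5 V_SD² − 31.28 V_SD + 1.84 = 0, giving V_SD = 0.0658 V (the root below V_ov).
I_D = (1.84 − 0.0658) / 25.3 = 0.0701 mA.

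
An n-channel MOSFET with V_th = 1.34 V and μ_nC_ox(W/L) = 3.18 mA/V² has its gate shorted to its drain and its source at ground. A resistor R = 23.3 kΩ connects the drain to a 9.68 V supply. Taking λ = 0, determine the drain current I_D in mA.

With gate tied to drain, V_GS = V_DS ≥ V_GS − V_th, so the device is in saturation.
KCL at the drain: ½ k_n (V_GS − V_th)² = (V_DD − V_GS)/R.
Let x = V_GS − 1.34. Then 37 x² + x − 8.34 = 0, giving x = 0.461 V (positive root), so V_GS = 1.8 V.
I_D = (V_DD − V_GS)/R = (9.68 − 1.8) / 23.3 = 0.338 mA.

I_D = 0.338 mA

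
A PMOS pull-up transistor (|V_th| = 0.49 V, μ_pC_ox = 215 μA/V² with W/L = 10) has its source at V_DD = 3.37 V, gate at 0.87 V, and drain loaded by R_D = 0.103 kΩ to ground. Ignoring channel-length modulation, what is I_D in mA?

I_D = 4.34 mA

V_SG = V_DD − V_G = 3.37 − 0.87 = 2.5 V, so V_ov = 2.5 − 0.49 = 2.01 V.
k_p = μ_pC_ox · (W/L) = 2.15 mA/V².
Assume saturation: I_D = ½ k_p V_ov² = 0.5 × 2.15 × 2.01² = 4.34 mA, giving V_SD = V_DD − I_D R_D = 3.37 − 4.34 × 0.103 = 2.92 V.
V_SD = 2.92 V ≥ V_ov = 2.01 V, confirming saturation.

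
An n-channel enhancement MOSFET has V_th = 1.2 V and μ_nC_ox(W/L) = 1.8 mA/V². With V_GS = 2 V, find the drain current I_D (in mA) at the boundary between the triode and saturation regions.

At the boundary V_DS = V_ov = V_GS − V_th = 2 − 1.2 = 0.8 V.
I_D = ½ k_n V_ov² = 0.5 × 1.8 × 0.8² = 0.576 mA.

I_D = 0.576 mA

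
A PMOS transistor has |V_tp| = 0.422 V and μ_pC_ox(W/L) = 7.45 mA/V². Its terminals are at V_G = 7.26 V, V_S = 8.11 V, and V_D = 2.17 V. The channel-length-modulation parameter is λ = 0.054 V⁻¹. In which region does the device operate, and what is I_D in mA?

V_SG = V_S − V_G = 8.11 − 7.26 = 0.85 V; V_SD = V_S − V_D = 8.11 − 2.17 = 5.94 V.
V_ov = V_SG − |V_tp| = 0.85 − 0.422 = 0.428 V.
Since V_SD = 5.94 V ≥ V_ov = 0.428 V, the device is in saturation.
I_D = ½ k_p V_ov² (1 + λ V_SD) = 0.5 × 7.45 × 0.428² × (1 + 0.054 × 5.94) = 0.901 mA.

Saturation; I_D = 0.901 mA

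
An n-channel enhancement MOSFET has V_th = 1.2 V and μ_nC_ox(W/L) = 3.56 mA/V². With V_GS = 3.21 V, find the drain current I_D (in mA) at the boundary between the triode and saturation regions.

I_D = 7.19 mA

At the boundary V_DS = V_ov = V_GS − V_th = 3.21 − 1.2 = 2.01 V.
I_D = ½ k_n V_ov² = 0.5 × 3.56 × 2.01² = 7.19 mA.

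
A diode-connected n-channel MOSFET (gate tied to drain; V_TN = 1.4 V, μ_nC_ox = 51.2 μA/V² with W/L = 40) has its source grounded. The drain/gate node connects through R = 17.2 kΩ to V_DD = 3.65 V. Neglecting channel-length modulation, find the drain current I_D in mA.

With gate tied to drain, V_GS = V_DS ≥ V_GS − V_TN, so the device is in saturation.
k_n = μ_nC_ox · (W/L) = 2.048 mA/V².
KCL at the drain: ½ k_n (V_GS − V_TN)² = (V_DD − V_GS)/R.
Let x = V_GS − 1.4. Then 17.6 x² + x − 2.25 = 0, giving x = 0.33 V (positive root), so V_GS = 1.73 V.
I_D = (V_DD − V_GS)/R = (3.65 − 1.73) / 17.2 = 0.112 mA.

I_D = 0.112 mA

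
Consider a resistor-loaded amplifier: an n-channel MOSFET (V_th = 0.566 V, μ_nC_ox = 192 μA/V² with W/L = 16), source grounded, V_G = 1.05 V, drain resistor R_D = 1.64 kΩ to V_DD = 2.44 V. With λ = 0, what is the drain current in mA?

I_D = 0.360 mA

V_GS = V_G = 1.05 V, so V_ov = 1.05 − 0.566 = 0.484 V.
k_n = μ_nC_ox · (W/L) = 3.072 mA/V².
Assume saturation: I_D = ½ k_n V_ov² = 0.5 × 3.072 × 0.484² = 0.36 mA, giving V_DS = V_DD − I_D R_D = 2.44 − 0.36 × 1.64 = 1.85 V.
V_DS = 1.85 V ≥ V_ov = 0.484 V, confirming saturation.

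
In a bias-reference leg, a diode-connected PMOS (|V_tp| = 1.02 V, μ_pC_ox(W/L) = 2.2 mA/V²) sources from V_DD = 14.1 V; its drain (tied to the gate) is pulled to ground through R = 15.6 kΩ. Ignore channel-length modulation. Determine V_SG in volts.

With gate tied to drain, V_SG = V_SD ≥ V_SG − |V_tp|, so the device is in saturation.
KCL at the drain: ½ k_p (V_SG − |V_tp|)² = (V_DD − V_SG)/R.
Let x = V_SG − 1.02. Then 17.2 x² + x − 13.08 = 0, giving x = 0.844 V (positive root), so V_SG = 1.86 V.
I_D = (V_DD − V_SG)/R = (14.1 − 1.86) / 15.6 = 0.784 mA.

V_SG = 1.86 V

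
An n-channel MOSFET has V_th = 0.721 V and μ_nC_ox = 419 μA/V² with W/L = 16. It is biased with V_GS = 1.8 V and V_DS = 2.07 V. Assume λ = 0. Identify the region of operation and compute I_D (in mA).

k_n = μ_nC_ox · (W/L) = 6.704 mA/V².
V_ov = V_GS − V_th = 1.8 − 0.721 = 1.08 V.
Since V_DS = 2.07 V ≥ V_ov = 1.08 V, the device is in saturation.
I_D = ½ k_n V_ov² = 0.5 × 6.704 × 1.08² = 3.9 mA.

Saturation; I_D = 3.90 mA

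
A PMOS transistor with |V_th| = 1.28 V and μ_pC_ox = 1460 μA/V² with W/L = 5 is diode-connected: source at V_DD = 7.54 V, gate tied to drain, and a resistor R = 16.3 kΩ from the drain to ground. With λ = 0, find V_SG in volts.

With gate tied to drain, V_SG = V_SD ≥ V_SG − |V_th|, so the device is in saturation.
k_p = μ_pC_ox · (W/L) = 7.3 mA/V².
KCL at the drain: ½ k_p (V_SG − |V_th|)² = (V_DD − V_SG)/R.
Let x = V_SG − 1.28. Then 59.5 x² + x − 6.26 = 0, giving x = 0.316 V (positive root), so V_SG = 1.6 V.
I_D = (V_DD − V_SG)/R = (7.54 − 1.6) / 16.3 = 0.365 mA.

V_SG = 1.60 V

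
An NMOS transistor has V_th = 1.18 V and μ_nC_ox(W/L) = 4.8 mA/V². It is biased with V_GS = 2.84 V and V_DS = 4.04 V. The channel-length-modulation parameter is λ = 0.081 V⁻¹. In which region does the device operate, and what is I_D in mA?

Saturation; I_D = 8.78 mA

V_ov = V_GS − V_th = 2.84 − 1.18 = 1.66 V.
Since V_DS = 4.04 V ≥ V_ov = 1.66 V, the device is in saturation.
I_D = ½ k_n V_ov² (1 + λ V_DS) = 0.5 × 4.8 × 1.66² × (1 + 0.081 × 4.04) = 8.78 mA.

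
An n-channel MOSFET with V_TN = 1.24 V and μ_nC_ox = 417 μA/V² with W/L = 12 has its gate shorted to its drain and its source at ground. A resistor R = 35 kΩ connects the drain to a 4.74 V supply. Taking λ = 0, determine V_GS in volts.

With gate tied to drain, V_GS = V_DS ≥ V_GS − V_TN, so the device is in saturation.
k_n = μ_nC_ox · (W/L) = 5.004 mA/V².
KCL at the drain: ½ k_n (V_GS − V_TN)² = (V_DD − V_GS)/R.
Let x = V_GS − 1.24. Then 87.6 x² + x − 3.5 = 0, giving x = 0.194 V (positive root), so V_GS = 1.43 V.
I_D = (V_DD − V_GS)/R = (4.74 − 1.43) / 35 = 0.0944 mA.

V_GS = 1.43 V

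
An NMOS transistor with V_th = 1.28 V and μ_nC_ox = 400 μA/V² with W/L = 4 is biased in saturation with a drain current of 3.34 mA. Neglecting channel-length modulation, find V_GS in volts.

V_GS = 3.32 V

k_n = μ_nC_ox · (W/L) = 1.6 mA/V².
In saturation I_D = ½ k_n (V_GS − V_th)², so V_GS − V_th = √(2 I_D / k_n) = √(2 × 3.34 / 1.6) = 2.04 V.
V_GS = 1.28 + 2.04 = 3.32 V.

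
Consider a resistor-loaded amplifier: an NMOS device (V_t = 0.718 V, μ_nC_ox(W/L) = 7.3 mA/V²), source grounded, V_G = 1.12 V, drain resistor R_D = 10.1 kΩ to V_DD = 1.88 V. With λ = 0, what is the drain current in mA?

I_D = 0.180 mA

V_GS = V_G = 1.12 V, so V_ov = 1.12 − 0.718 = 0.402 V.
Assume saturation: I_D = ½ k_n V_ov² = 0.5 × 7.3 × 0.402² = 0.59 mA, giving V_DS = V_DD − I_D R_D = 1.88 − 0.59 × 10.1 = -4.08 V.
But -4.08 V < V_ov = 0.402 V, so the device is actually in triode.
In triode I_D = k_n[V_ov V_DS − ½ V_DS²] and I_D = (V_DD − V_DS)/R_D. Equating: 36.9 V_DS² − 30.64 V_DS + 1.88 = 0, giving V_DS = 0.0667 V (the root below V_ov).
I_D = (1.88 − 0.0667) / 10.1 = 0.18 mA.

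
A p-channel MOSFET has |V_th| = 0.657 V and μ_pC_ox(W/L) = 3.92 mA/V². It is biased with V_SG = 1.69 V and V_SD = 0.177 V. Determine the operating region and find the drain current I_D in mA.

Triode; I_D = 0.655 mA

V_ov = V_SG − |V_th| = 1.69 − 0.657 = 1.03 V.
Since V_SD = 0.177 V < V_ov = 1.03 V, the device is in the triode region.
I_D = k_p [V_ov · V_SD − ½ V_SD²] = 3.92 × [1.03 × 0.177 − 0.5 × 0.177²] = 0.655 mA.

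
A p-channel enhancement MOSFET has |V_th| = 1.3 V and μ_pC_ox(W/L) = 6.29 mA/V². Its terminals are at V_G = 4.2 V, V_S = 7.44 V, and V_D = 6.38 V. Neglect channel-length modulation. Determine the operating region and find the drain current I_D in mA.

Triode; I_D = 9.40 mA

V_SG = V_S − V_G = 7.44 − 4.2 = 3.24 V; V_SD = V_S − V_D = 7.44 − 6.38 = 1.06 V.
V_ov = V_SG − |V_th| = 3.24 − 1.3 = 1.94 V.
Since V_SD = 1.06 V < V_ov = 1.94 V, the device is in the triode region.
I_D = k_p [V_ov · V_SD − ½ V_SD²] = 6.29 × [1.94 × 1.06 − 0.5 × 1.06²] = 9.4 mA.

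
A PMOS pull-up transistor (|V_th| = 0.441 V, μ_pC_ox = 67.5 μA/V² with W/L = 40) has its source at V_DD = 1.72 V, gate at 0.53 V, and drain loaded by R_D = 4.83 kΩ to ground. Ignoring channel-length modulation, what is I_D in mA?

I_D = 0.319 mA

V_SG = V_DD − V_G = 1.72 − 0.53 = 1.19 V, so V_ov = 1.19 − 0.441 = 0.749 V.
k_p = μ_pC_ox · (W/L) = 2.7 mA/V².
Assume saturation: I_D = ½ k_p V_ov² = 0.5 × 2.7 × 0.749² = 0.757 mA, giving V_SD = V_DD − I_D R_D = 1.72 − 0.757 × 4.83 = -1.94 V.
But -1.94 V < V_ov = 0.749 V, so the device is actually in triode.
In triode I_D = k_p[V_ov V_SD − ½ V_SD²] and I_D = (V_DD − V_SD)/R_D. Equating: 6.52 V_SD² − 10.77 V_SD + 1.72 = 0, giving V_SD = 0.179 V (the root below V_ov).
I_D = (1.72 − 0.179) / 4.83 = 0.319 mA.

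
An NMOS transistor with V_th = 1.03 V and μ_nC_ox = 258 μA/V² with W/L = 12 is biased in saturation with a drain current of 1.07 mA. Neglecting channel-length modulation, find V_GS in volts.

V_GS = 1.86 V

k_n = μ_nC_ox · (W/L) = 3.096 mA/V².
In saturation I_D = ½ k_n (V_GS − V_th)², so V_GS − V_th = √(2 I_D / k_n) = √(2 × 1.07 / 3.096) = 0.831 V.
V_GS = 1.03 + 0.831 = 1.86 V.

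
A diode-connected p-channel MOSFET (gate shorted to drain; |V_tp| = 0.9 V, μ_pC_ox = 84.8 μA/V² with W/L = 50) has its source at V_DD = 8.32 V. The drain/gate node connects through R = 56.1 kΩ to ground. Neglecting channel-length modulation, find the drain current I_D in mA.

With gate tied to drain, V_SG = V_SD ≥ V_SG − |V_tp|, so the device is in saturation.
k_p = μ_pC_ox · (W/L) = 4.24 mA/V².
KCL at the drain: ½ k_p (V_SG − |V_tp|)² = (V_DD − V_SG)/R.
Let x = V_SG − 0.9. Then 119 x² + x − 7.42 = 0, giving x = 0.246 V (positive root), so V_SG = 1.15 V.
I_D = (V_DD − V_SG)/R = (8.32 − 1.15) / 56.1 = 0.128 mA.

I_D = 0.128 mA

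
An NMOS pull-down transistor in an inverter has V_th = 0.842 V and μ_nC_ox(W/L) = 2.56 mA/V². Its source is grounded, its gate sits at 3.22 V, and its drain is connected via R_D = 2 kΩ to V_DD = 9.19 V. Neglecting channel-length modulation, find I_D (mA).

I_D = 4.18 mA

V_GS = V_G = 3.22 V, so V_ov = 3.22 − 0.842 = 2.38 V.
Assume saturation: I_D = ½ k_n V_ov² = 0.5 × 2.56 × 2.38² = 7.24 mA, giving V_DS = V_DD − I_D R_D = 9.19 − 7.24 × 2 = -5.29 V.
But -5.29 V < V_ov = 2.38 V, so the device is actually in triode.
In triode I_D = k_n[V_ov V_DS − ½ V_DS²] and I_D = (V_DD − V_DS)/R_D. Equating: 2.56 V_DS² − 13.18 V_DS + 9.19 = 0, giving V_DS = 0.832 V (the root below V_ov).
I_D = (9.19 − 0.832) / 2 = 4.18 mA.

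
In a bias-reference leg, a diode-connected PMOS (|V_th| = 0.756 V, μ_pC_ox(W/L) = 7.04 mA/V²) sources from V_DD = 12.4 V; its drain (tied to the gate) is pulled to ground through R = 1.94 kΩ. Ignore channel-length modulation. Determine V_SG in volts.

With gate tied to drain, V_SG = V_SD ≥ V_SG − |V_th|, so the device is in saturation.
KCL at the drain: ½ k_p (V_SG − |V_th|)² = (V_DD − V_SG)/R.
Let x = V_SG − 0.756. Then 6.83 x² + x − 11.64 = 0, giving x = 1.23 V (positive root), so V_SG = 1.99 V.
I_D = (V_DD − V_SG)/R = (12.4 − 1.99) / 1.94 = 5.37 mA.

V_SG = 1.99 V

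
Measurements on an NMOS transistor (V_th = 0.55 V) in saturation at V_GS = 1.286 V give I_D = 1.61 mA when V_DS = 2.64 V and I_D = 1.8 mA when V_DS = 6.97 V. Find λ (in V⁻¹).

With V_GS fixed, I_D ∝ (1 + λ V_DS) in saturation, so I_D2/I_D1 = (1 + λ V_DS2)/(1 + λ V_DS1).
1.8/1.61 = 1.118 = (1 + 6.97 λ)/(1 + 2.64 λ).
Solving: λ (I_D1 V_DS2 − I_D2 V_DS1) = I_D2 − I_D1, so λ = (1.8 − 1.61) / (1.61 × 6.97 − 1.8 × 2.64) = 0.19 / 6.47 = 0.0294 V⁻¹.

λ = 0.0294 V⁻¹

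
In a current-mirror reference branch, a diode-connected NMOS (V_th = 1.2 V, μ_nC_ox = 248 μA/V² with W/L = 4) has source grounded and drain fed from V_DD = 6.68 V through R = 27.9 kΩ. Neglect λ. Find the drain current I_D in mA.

With gate tied to drain, V_GS = V_DS ≥ V_GS − V_th, so the device is in saturation.
k_n = μ_nC_ox · (W/L) = 0.992 mA/V².
KCL at the drain: ½ k_n (V_GS − V_th)² = (V_DD − V_GS)/R.
Let x = V_GS − 1.2. Then 13.8 x² + x − 5.48 = 0, giving x = 0.594 V (positive root), so V_GS = 1.79 V.
I_D = (V_DD − V_GS)/R = (6.68 − 1.79) / 27.9 = 0.175 mA.

I_D = 0.175 mA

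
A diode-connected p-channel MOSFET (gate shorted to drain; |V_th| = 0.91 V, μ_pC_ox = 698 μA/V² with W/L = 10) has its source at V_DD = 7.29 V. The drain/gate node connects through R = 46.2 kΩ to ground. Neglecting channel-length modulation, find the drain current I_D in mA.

With gate tied to drain, V_SG = V_SD ≥ V_SG − |V_th|, so the device is in saturation.
k_p = μ_pC_ox · (W/L) = 6.98 mA/V².
KCL at the drain: ½ k_p (V_SG − |V_th|)² = (V_DD − V_SG)/R.
Let x = V_SG − 0.91. Then 161 x² + x − 6.38 = 0, giving x = 0.196 V (positive root), so V_SG = 1.11 V.
I_D = (V_DD − V_SG)/R = (7.29 − 1.11) / 46.2 = 0.134 mA.

I_D = 0.134 mA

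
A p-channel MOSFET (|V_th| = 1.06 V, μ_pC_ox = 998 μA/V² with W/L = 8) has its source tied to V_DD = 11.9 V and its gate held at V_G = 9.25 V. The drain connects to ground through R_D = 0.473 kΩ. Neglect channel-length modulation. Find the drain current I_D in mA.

V_SG = V_DD − V_G = 11.9 − 9.25 = 2.65 V, so V_ov = 2.65 − 1.06 = 1.59 V.
k_p = μ_pC_ox · (W/L) = 7.984 mA/V².
Assume saturation: I_D = ½ k_p V_ov² = 0.5 × 7.984 × 1.59² = 10.1 mA, giving V_SD = V_DD − I_D R_D = 11.9 − 10.1 × 0.473 = 7.13 V.
V_SD = 7.13 V ≥ V_ov = 1.59 V, confirming saturation.

I_D = 10.1 mA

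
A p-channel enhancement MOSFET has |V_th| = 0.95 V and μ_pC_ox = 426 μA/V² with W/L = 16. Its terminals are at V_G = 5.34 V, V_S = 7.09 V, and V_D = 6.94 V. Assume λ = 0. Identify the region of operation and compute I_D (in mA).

Triode; I_D = 0.741 mA

V_SG = V_S − V_G = 7.09 − 5.34 = 1.75 V; V_SD = V_S − V_D = 7.09 − 6.94 = 0.15 V.
k_p = μ_pC_ox · (W/L) = 6.816 mA/V².
V_ov = V_SG − |V_th| = 1.75 − 0.95 = 0.8 V.
Since V_SD = 0.15 V < V_ov = 0.8 V, the device is in the triode region.
I_D = k_p [V_ov · V_SD − ½ V_SD²] = 6.816 × [0.8 × 0.15 − 0.5 × 0.15²] = 0.741 mA.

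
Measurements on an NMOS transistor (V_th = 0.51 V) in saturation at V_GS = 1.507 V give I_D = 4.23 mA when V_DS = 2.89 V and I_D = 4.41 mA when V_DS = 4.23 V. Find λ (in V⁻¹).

With V_GS fixed, I_D ∝ (1 + λ V_DS) in saturation, so I_D2/I_D1 = (1 + λ V_DS2)/(1 + λ V_DS1).
4.41/4.23 = 1.043 = (1 + 4.23 λ)/(1 + 2.89 λ).
Solving: λ (I_D1 V_DS2 − I_D2 V_DS1) = I_D2 − I_D1, so λ = (4.41 − 4.23) / (4.23 × 4.23 − 4.41 × 2.89) = 0.18 / 5.15 = 0.035 V⁻¹.

λ = 0.0350 V⁻¹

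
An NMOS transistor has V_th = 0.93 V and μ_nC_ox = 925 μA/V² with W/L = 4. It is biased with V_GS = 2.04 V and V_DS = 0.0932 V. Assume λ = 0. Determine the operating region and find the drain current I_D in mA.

k_n = μ_nC_ox · (W/L) = 3.7 mA/V².
V_ov = V_GS − V_th = 2.04 − 0.93 = 1.11 V.
Since V_DS = 0.0932 V < V_ov = 1.11 V, the device is in the triode region.
I_D = k_n [V_ov · V_DS − ½ V_DS²] = 3.7 × [1.11 × 0.0932 − 0.5 × 0.0932²] = 0.367 mA.

Triode; I_D = 0.367 mA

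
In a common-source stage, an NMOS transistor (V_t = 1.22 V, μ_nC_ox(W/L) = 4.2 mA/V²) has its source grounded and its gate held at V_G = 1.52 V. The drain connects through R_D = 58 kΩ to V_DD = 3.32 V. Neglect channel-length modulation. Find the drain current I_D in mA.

I_D = 0.0564 mA

V_GS = V_G = 1.52 V, so V_ov = 1.52 − 1.22 = 0.3 V.
Assume saturation: I_D = ½ k_n V_ov² = 0.5 × 4.2 × 0.3² = 0.189 mA, giving V_DS = V_DD − I_D R_D = 3.32 − 0.189 × 58 = -7.64 V.
But -7.64 V < V_ov = 0.3 V, so the device is actually in triode.
In triode I_D = k_n[V_ov V_DS − ½ V_DS²] and I_D = (V_DD − V_DS)/R_D. Equating: 122 V_DS² − 74.08 V_DS + 3.32 = 0, giving V_DS = 0.0487 V (the root below V_ov).
I_D = (3.32 − 0.0487) / 58 = 0.0564 mA.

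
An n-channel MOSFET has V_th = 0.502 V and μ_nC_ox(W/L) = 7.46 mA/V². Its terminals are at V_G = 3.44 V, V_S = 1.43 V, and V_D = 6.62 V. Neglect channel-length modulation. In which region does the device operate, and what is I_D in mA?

Saturation; I_D = 8.48 mA

V_GS = V_G − V_S = 3.44 − 1.43 = 2.01 V; V_DS = V_D − V_S = 6.62 − 1.43 = 5.19 V.
V_ov = V_GS − V_th = 2.01 − 0.502 = 1.51 V.
Since V_DS = 5.19 V ≥ V_ov = 1.51 V, the device is in saturation.
I_D = ½ k_n V_ov² = 0.5 × 7.46 × 1.51² = 8.48 mA.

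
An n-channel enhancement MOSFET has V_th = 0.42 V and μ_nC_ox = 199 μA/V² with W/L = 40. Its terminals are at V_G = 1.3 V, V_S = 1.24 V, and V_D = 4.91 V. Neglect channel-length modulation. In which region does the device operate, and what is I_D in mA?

Cutoff; I_D = 0 mA

V_GS = V_G − V_S = 1.3 − 1.24 = 0.06 V; V_DS = V_D − V_S = 4.91 − 1.24 = 3.67 V.
V_GS = 0.06 V < V_th = 0.42 V, so the transistor is in cutoff.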